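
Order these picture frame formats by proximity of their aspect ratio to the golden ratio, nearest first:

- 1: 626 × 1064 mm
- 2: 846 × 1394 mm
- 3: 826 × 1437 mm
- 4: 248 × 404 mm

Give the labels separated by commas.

1: 1064/626 ≈ 1.700 → |1.700 − 1.618| = 0.082
2: 1394/846 ≈ 1.648 → |1.648 − 1.618| = 0.030
3: 1437/826 ≈ 1.740 → |1.740 − 1.618| = 0.122
4: 404/248 ≈ 1.629 → |1.629 − 1.618| = 0.011

4, 2, 1, 3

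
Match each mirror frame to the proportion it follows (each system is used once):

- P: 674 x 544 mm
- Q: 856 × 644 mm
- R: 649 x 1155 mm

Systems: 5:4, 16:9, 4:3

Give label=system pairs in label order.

P=5:4, Q=4:3, R=16:9

Ratios: P ≈ 1.239; Q ≈ 1.329; R ≈ 1.780.
Targets: 5:4 ≈ 1.250; 16:9 ≈ 1.778; 4:3 ≈ 1.333.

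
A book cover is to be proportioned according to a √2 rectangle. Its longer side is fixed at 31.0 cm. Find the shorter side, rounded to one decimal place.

21.9 cm

root-2 ≈ 1.41421.
Shorter side = 31.0 ÷ 1.41421 ≈ 21.920 → 21.9 cm.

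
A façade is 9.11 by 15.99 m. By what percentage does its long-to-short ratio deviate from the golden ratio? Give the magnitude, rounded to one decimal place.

Ratio = 15.99 / 9.11 ≈ 1.7552.
Ideal golden ratio ≈ 1.6180. |1.7552 − 1.6180| / 1.6180 ≈ 8.48% → 8.5%.

8.5%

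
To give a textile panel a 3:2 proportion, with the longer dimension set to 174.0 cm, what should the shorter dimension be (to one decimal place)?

116.0 cm

3:2 = 1.50000.
Shorter side = 174.0 ÷ 1.50000 ≈ 116.000 → 116.0 cm.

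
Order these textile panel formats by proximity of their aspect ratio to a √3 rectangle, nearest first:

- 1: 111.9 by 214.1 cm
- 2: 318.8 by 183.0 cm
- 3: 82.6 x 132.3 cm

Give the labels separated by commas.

2, 3, 1

Ratios: 1 = 214.1 / 111.9 ≈ 1.913; 2 = 318.8 / 183.0 ≈ 1.742; 3 = 132.3 / 82.6 ≈ 1.602.
|Δ from 1.732|: 1 0.181; 2 0.010; 3 0.130.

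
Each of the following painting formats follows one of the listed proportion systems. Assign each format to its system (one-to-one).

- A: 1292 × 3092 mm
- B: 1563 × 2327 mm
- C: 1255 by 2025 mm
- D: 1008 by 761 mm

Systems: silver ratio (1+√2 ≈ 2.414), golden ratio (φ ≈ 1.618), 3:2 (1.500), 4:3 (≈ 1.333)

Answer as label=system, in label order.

A=silver ratio, B=3:2, C=golden ratio, D=4:3

Ratios: A ≈ 2.393; B ≈ 1.489; C ≈ 1.614; D ≈ 1.325.
Targets: silver ratio ≈ 2.414; golden ratio ≈ 1.618; 3:2 ≈ 1.500; 4:3 ≈ 1.333.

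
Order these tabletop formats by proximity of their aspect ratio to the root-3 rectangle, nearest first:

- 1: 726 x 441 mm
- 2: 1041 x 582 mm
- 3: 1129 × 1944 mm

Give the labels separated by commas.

1: 726/441 ≈ 1.646 → |1.646 − 1.732| = 0.086
2: 1041/582 ≈ 1.789 → |1.789 − 1.732| = 0.057
3: 1944/1129 ≈ 1.722 → |1.722 − 1.732| = 0.010

3, 2, 1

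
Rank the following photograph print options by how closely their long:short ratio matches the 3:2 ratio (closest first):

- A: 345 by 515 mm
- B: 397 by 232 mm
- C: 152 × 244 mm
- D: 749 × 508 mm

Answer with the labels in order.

A: 515/345 ≈ 1.493 → |1.493 − 1.500| = 0.007
B: 397/232 ≈ 1.711 → |1.711 − 1.500| = 0.211
C: 244/152 ≈ 1.605 → |1.605 − 1.500| = 0.105
D: 749/508 ≈ 1.474 → |1.474 − 1.500| = 0.026

A, D, C, B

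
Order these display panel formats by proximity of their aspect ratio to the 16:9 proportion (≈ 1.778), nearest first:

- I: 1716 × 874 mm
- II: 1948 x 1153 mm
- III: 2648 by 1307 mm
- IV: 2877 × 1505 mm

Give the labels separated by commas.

II, IV, I, III

I: 1716/874 ≈ 1.963 → |1.963 − 1.778| = 0.185
II: 1948/1153 ≈ 1.690 → |1.690 − 1.778| = 0.088
III: 2648/1307 ≈ 2.026 → |2.026 − 1.778| = 0.248
IV: 2877/1505 ≈ 1.912 → |1.912 − 1.778| = 0.134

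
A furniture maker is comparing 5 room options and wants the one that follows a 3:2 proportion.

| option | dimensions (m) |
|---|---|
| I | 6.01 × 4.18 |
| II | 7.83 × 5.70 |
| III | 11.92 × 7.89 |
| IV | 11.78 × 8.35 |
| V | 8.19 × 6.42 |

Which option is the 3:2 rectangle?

III

Target 3:2 ≈ 1.500.
I: 1.438 (Δ0.062)  II: 1.374 (Δ0.126)  III: 1.511 (Δ0.011)  IV: 1.411 (Δ0.089)  V: 1.276 (Δ0.224)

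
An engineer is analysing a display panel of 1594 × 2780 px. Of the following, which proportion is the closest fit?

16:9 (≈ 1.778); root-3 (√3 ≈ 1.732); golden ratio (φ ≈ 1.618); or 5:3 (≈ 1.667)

root-3

Ratio = 2780 / 1594 ≈ 1.744.
Distances: 16:9 1.778 (Δ 0.034); root-3 1.732 (Δ 0.012); golden ratio 1.618 (Δ 0.126); 5:3 1.667 (Δ 0.077).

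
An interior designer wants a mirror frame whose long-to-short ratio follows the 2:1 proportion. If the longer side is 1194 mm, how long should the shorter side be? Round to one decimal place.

597.0 mm

2:1 = 2.00000.
Shorter side = 1194 ÷ 2.00000 ≈ 597.000 → 597.0 mm.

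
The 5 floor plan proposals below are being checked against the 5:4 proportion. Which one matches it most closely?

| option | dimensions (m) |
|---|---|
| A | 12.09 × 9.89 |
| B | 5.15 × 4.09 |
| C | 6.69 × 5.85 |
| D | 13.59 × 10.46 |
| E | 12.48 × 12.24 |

B

Target 5:4 ≈ 1.250.
A: 1.222 (Δ0.028)  B: 1.259 (Δ0.009)  C: 1.144 (Δ0.106)  D: 1.299 (Δ0.049)  E: 1.020 (Δ0.230)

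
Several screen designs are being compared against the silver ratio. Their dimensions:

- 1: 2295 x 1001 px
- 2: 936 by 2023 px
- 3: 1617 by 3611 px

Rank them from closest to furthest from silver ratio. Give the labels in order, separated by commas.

Ratios: 1 = 2295 / 1001 ≈ 2.293; 2 = 2023 / 936 ≈ 2.161; 3 = 3611 / 1617 ≈ 2.233.
|Δ from 2.414|: 1 0.121; 2 0.253; 3 0.181.

1, 3, 2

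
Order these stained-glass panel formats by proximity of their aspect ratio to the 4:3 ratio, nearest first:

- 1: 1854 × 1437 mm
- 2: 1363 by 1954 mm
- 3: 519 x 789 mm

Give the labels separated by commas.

1, 2, 3

1: 1854/1437 ≈ 1.290 → |1.290 − 1.333| = 0.043
2: 1954/1363 ≈ 1.434 → |1.434 − 1.333| = 0.101
3: 789/519 ≈ 1.520 → |1.520 − 1.333| = 0.187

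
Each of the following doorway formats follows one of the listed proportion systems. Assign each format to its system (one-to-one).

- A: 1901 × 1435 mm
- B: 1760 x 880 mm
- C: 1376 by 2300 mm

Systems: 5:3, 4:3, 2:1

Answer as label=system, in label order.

A = 1901/1435 ≈ 1.325 → 4:3 (1.333)
B = 1760/880 ≈ 2.000 → 2:1 (2.000)
C = 2300/1376 ≈ 1.672 → 5:3 (1.667)

A=4:3, B=2:1, C=5:3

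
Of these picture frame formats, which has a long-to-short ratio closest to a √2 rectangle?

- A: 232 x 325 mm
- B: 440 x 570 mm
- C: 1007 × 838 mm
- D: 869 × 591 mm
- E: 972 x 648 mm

Target root-2 ≈ 1.414.
A: 1.401 (Δ0.013)  B: 1.295 (Δ0.119)  C: 1.202 (Δ0.212)  D: 1.470 (Δ0.056)  E: 1.500 (Δ0.086)

A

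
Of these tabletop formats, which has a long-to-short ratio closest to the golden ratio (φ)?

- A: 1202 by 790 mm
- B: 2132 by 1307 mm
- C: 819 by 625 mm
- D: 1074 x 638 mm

Target golden ratio ≈ 1.618.
A: 1.522 (Δ0.096)  B: 1.631 (Δ0.013)  C: 1.310 (Δ0.308)  D: 1.683 (Δ0.065)

B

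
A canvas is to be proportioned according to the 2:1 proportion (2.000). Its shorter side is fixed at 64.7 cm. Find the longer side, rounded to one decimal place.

129.4 cm

2:1 = 2.00000.
Longer side = 64.7 × 2.00000 ≈ 129.400 → 129.4 cm.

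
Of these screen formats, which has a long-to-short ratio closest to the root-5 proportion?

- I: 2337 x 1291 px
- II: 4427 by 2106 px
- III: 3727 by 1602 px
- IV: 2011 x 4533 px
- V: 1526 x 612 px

IV

Target root-5 ≈ 2.236.
I: 1.810 (Δ0.426)  II: 2.102 (Δ0.134)  III: 2.326 (Δ0.090)  IV: 2.254 (Δ0.018)  V: 2.493 (Δ0.257)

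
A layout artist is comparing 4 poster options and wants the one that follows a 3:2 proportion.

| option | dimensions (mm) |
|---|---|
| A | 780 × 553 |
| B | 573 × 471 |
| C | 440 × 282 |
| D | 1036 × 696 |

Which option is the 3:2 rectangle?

Ratios (long/short): A ≈ 1.410; B ≈ 1.217; C ≈ 1.560; D ≈ 1.489.
3:2 ≈ 1.500; option D is nearest (Δ 0.011).

D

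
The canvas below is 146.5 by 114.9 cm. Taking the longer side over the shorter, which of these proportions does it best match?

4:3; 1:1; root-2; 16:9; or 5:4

Ratio = 146.5 / 114.9 ≈ 1.275.
Distances: 4:3 1.333 (Δ 0.058); 1:1 1.000 (Δ 0.275); root-2 1.414 (Δ 0.139); 16:9 1.778 (Δ 0.503); 5:4 1.250 (Δ 0.025).

5:4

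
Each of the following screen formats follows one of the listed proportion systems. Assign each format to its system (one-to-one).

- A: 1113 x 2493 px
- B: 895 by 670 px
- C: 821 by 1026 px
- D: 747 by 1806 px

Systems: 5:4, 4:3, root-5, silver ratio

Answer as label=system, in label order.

A = 2493/1113 ≈ 2.240 → root-5 (2.236)
B = 895/670 ≈ 1.336 → 4:3 (1.333)
C = 1026/821 ≈ 1.250 → 5:4 (1.250)
D = 1806/747 ≈ 2.418 → silver ratio (2.414)

A=root-5, B=4:3, C=5:4, D=silver ratio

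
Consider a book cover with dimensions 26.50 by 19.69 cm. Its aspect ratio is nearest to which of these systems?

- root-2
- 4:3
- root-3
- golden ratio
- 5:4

26.50/19.69 ≈ 1.346. Nearest candidates are 4:3 (1.333, off by 0.013) and root-2 (1.414, off by 0.068).

4:3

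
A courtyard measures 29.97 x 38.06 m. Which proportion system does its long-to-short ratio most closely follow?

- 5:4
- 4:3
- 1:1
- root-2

5:4

Ratio = 38.06 / 29.97 ≈ 1.270.
Distances: 5:4 1.250 (Δ 0.020); 4:3 1.333 (Δ 0.063); 1:1 1.000 (Δ 0.270); root-2 1.414 (Δ 0.144).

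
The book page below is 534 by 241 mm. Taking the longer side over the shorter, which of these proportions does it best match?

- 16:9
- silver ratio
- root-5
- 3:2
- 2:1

534/241 ≈ 2.216. Nearest candidates are root-5 (2.236, off by 0.020) and silver ratio (2.414, off by 0.198).

root-5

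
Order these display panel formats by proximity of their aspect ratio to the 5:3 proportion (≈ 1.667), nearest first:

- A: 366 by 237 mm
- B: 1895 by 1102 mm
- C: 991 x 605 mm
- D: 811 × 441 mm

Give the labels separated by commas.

C, B, A, D

A: 366/237 ≈ 1.544 → |1.544 − 1.667| = 0.123
B: 1895/1102 ≈ 1.720 → |1.720 − 1.667| = 0.053
C: 991/605 ≈ 1.638 → |1.638 − 1.667| = 0.029
D: 811/441 ≈ 1.839 → |1.839 − 1.667| = 0.172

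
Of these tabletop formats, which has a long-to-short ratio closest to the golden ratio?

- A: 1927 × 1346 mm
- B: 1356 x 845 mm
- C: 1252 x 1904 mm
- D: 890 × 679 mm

B

Target golden ratio ≈ 1.618.
A: 1.432 (Δ0.186)  B: 1.605 (Δ0.013)  C: 1.521 (Δ0.097)  D: 1.311 (Δ0.307)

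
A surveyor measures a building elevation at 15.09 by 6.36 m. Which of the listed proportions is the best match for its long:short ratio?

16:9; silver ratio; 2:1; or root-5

Ratio = 15.09 / 6.36 ≈ 2.373.
Distances: 16:9 1.778 (Δ 0.595); silver ratio 2.414 (Δ 0.041); 2:1 2.000 (Δ 0.373); root-5 2.236 (Δ 0.137).

silver ratio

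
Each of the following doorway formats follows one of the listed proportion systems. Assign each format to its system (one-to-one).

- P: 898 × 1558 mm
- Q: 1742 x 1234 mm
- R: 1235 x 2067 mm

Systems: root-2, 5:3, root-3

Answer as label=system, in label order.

P=root-3, Q=root-2, R=5:3

Ratios: P ≈ 1.735; Q ≈ 1.412; R ≈ 1.674.
Targets: root-2 ≈ 1.414; 5:3 ≈ 1.667; root-3 ≈ 1.732.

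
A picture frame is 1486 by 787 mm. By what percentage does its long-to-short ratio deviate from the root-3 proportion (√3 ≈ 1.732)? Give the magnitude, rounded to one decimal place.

Ratio = 1486 / 787 ≈ 1.8882.
Ideal root-3 ≈ 1.7321. |1.8882 − 1.7321| / 1.7321 ≈ 9.01% → 9.0%.

9.0%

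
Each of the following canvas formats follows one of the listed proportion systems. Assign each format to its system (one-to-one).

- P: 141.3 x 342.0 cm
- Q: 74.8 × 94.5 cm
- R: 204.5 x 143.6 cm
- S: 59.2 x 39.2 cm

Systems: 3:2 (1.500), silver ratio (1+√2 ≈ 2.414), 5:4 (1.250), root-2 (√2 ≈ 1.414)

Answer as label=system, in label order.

Ratios: P ≈ 2.420; Q ≈ 1.263; R ≈ 1.424; S ≈ 1.510.
Targets: 3:2 ≈ 1.500; silver ratio ≈ 2.414; 5:4 ≈ 1.250; root-2 ≈ 1.414.

P=silver ratio, Q=5:4, R=root-2, S=3:2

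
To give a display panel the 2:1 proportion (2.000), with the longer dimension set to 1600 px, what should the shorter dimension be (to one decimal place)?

800.0 px

2:1 = 2.00000.
Shorter side = 1600 ÷ 2.00000 ≈ 800.000 → 800.0 px.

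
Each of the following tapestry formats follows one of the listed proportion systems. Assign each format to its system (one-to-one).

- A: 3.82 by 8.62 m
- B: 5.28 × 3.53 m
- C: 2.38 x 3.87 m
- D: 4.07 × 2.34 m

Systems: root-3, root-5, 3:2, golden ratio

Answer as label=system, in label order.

A=root-5, B=3:2, C=golden ratio, D=root-3

A = 8.62/3.82 ≈ 2.257 → root-5 (2.236)
B = 5.28/3.53 ≈ 1.496 → 3:2 (1.500)
C = 3.87/2.38 ≈ 1.626 → golden ratio (1.618)
D = 4.07/2.34 ≈ 1.739 → root-3 (1.732)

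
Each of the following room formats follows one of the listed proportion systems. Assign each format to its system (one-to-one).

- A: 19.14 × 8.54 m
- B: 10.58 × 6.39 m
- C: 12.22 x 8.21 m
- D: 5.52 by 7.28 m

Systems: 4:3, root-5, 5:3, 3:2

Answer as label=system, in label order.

A=root-5, B=5:3, C=3:2, D=4:3

A = 19.14/8.54 ≈ 2.241 → root-5 (2.236)
B = 10.58/6.39 ≈ 1.656 → 5:3 (1.667)
C = 12.22/8.21 ≈ 1.488 → 3:2 (1.500)
D = 7.28/5.52 ≈ 1.319 → 4:3 (1.333)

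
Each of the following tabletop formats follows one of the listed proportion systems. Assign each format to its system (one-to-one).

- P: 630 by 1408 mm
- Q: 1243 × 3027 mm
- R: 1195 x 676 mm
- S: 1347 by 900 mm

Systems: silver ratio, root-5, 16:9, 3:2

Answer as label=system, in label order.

P=root-5, Q=silver ratio, R=16:9, S=3:2

Ratios: P ≈ 2.235; Q ≈ 2.435; R ≈ 1.768; S ≈ 1.497.
Targets: silver ratio ≈ 2.414; root-5 ≈ 2.236; 16:9 ≈ 1.778; 3:2 ≈ 1.500.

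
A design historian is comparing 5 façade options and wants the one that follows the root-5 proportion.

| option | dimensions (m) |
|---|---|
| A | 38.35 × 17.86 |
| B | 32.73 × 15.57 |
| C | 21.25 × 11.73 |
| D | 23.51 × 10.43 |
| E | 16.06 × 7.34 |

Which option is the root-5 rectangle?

Ratios (long/short): A ≈ 2.147; B ≈ 2.102; C ≈ 1.812; D ≈ 2.254; E ≈ 2.188.
root-5 ≈ 2.236; option D is nearest (Δ 0.018).

D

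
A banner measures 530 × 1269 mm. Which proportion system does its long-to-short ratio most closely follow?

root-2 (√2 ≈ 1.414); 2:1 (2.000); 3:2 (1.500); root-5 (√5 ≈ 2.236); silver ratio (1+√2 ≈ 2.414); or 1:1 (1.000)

Ratio = 1269 / 530 ≈ 2.394.
Distances: root-2 1.414 (Δ 0.980); 2:1 2.000 (Δ 0.394); 3:2 1.500 (Δ 0.894); root-5 2.236 (Δ 0.158); silver ratio 2.414 (Δ 0.020); 1:1 1.000 (Δ 1.394).

silver ratio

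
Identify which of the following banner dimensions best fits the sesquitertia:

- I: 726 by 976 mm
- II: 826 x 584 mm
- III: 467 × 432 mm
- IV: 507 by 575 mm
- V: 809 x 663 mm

Target 4:3 ≈ 1.333.
I: 1.344 (Δ0.011)  II: 1.414 (Δ0.081)  III: 1.081 (Δ0.252)  IV: 1.134 (Δ0.199)  V: 1.220 (Δ0.113)

I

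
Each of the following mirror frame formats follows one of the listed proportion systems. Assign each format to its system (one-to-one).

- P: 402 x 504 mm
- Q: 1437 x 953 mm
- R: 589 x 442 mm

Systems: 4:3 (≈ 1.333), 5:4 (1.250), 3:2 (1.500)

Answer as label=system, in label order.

Ratios: P ≈ 1.254; Q ≈ 1.508; R ≈ 1.333.
Targets: 4:3 ≈ 1.333; 5:4 ≈ 1.250; 3:2 ≈ 1.500.

P=5:4, Q=3:2, R=4:3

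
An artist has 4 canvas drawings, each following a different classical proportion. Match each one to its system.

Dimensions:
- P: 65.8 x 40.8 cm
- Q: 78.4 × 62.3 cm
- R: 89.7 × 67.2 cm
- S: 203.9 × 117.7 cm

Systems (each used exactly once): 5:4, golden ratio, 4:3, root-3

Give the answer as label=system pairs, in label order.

P=golden ratio, Q=5:4, R=4:3, S=root-3

Ratios: P ≈ 1.613; Q ≈ 1.258; R ≈ 1.335; S ≈ 1.732.
Targets: 5:4 ≈ 1.250; golden ratio ≈ 1.618; 4:3 ≈ 1.333; root-3 ≈ 1.732.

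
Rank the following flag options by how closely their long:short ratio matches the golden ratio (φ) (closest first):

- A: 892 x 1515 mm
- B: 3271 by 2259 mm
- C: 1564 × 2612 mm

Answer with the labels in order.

Ratios: A = 1515 / 892 ≈ 1.698; B = 3271 / 2259 ≈ 1.448; C = 2612 / 1564 ≈ 1.670.
|Δ from 1.618|: A 0.080; B 0.170; C 0.052.

C, A, B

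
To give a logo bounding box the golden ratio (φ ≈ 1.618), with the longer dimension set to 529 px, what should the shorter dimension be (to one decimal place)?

golden ratio ≈ 1.61803.
Shorter side = 529 ÷ 1.61803 ≈ 326.941 → 326.9 px.

326.9 px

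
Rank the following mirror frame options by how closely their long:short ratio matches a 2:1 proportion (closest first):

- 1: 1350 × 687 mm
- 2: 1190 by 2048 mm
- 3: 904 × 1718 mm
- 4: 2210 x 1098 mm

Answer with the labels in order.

4, 1, 3, 2

1: 1350/687 ≈ 1.965 → |1.965 − 2.000| = 0.035
2: 2048/1190 ≈ 1.721 → |1.721 − 2.000| = 0.279
3: 1718/904 ≈ 1.900 → |1.900 − 2.000| = 0.100
4: 2210/1098 ≈ 2.013 → |2.013 − 2.000| = 0.013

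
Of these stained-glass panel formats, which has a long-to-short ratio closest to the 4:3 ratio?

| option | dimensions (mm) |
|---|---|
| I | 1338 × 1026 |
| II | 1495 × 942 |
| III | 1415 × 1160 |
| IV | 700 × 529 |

IV

Ratios (long/short): I ≈ 1.304; II ≈ 1.587; III ≈ 1.220; IV ≈ 1.323.
4:3 ≈ 1.333; option IV is nearest (Δ 0.010).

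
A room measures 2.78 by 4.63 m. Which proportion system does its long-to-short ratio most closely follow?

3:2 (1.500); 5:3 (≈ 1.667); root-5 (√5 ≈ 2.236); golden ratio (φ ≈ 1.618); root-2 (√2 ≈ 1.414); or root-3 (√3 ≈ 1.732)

5:3

Ratio = 4.63 / 2.78 ≈ 1.665.
Distances: 3:2 1.500 (Δ 0.165); 5:3 1.667 (Δ 0.002); root-5 2.236 (Δ 0.571); golden ratio 1.618 (Δ 0.047); root-2 1.414 (Δ 0.251); root-3 1.732 (Δ 0.067).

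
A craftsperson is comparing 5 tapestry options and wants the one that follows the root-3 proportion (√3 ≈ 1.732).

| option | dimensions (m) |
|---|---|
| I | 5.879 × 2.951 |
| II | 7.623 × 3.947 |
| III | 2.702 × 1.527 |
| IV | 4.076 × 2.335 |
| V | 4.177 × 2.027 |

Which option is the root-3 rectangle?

IV

Target root-3 ≈ 1.732.
I: 1.992 (Δ0.260)  II: 1.931 (Δ0.199)  III: 1.769 (Δ0.037)  IV: 1.746 (Δ0.014)  V: 2.061 (Δ0.329)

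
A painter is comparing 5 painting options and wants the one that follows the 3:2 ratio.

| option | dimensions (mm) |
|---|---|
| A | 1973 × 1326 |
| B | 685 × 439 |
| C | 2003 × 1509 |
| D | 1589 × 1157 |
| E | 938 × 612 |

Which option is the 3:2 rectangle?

Target 3:2 ≈ 1.500.
A: 1.488 (Δ0.012)  B: 1.560 (Δ0.060)  C: 1.327 (Δ0.173)  D: 1.373 (Δ0.127)  E: 1.533 (Δ0.033)

A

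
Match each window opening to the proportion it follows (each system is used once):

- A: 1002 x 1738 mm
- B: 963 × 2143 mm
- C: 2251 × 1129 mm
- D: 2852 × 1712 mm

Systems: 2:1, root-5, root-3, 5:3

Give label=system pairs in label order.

A = 1738/1002 ≈ 1.735 → root-3 (1.732)
B = 2143/963 ≈ 2.225 → root-5 (2.236)
C = 2251/1129 ≈ 1.994 → 2:1 (2.000)
D = 2852/1712 ≈ 1.666 → 5:3 (1.667)

A=root-3, B=root-5, C=2:1, D=5:3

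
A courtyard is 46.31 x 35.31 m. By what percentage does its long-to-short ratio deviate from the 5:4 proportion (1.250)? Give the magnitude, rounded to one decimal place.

4.9%

Ratio = 46.31 / 35.31 ≈ 1.3115.
Ideal 5:4 = 1.2500. |1.3115 − 1.2500| / 1.2500 ≈ 4.92% → 4.9%.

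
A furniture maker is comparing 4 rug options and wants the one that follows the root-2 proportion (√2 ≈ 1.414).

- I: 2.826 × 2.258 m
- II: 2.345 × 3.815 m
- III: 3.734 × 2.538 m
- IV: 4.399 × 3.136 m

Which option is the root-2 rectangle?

IV

Ratios (long/short): I ≈ 1.252; II ≈ 1.627; III ≈ 1.471; IV ≈ 1.403.
root-2 ≈ 1.414; option IV is nearest (Δ 0.011).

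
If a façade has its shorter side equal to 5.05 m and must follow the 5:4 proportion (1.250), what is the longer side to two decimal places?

5:4 = 1.25000.
Longer side = 5.05 × 1.25000 ≈ 6.3125 → 6.31 m.

6.31 m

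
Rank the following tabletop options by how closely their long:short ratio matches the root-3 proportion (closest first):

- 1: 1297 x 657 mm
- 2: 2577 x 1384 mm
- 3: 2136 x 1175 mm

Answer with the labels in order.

1: 1297/657 ≈ 1.974 → |1.974 − 1.732| = 0.242
2: 2577/1384 ≈ 1.862 → |1.862 − 1.732| = 0.130
3: 2136/1175 ≈ 1.818 → |1.818 − 1.732| = 0.086

3, 2, 1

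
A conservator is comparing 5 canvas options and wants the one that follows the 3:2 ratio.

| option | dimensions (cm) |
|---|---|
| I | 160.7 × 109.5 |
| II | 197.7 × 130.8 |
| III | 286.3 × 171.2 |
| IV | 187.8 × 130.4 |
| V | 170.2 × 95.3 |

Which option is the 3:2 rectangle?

Target 3:2 ≈ 1.500.
I: 1.468 (Δ0.032)  II: 1.511 (Δ0.011)  III: 1.672 (Δ0.172)  IV: 1.440 (Δ0.060)  V: 1.786 (Δ0.286)

II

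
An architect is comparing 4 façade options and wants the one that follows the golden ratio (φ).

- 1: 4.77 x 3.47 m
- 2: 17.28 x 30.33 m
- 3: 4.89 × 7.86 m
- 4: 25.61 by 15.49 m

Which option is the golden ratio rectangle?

3

Ratios (long/short): 1 ≈ 1.375; 2 ≈ 1.755; 3 ≈ 1.607; 4 ≈ 1.653.
golden ratio ≈ 1.618; option 3 is nearest (Δ 0.011).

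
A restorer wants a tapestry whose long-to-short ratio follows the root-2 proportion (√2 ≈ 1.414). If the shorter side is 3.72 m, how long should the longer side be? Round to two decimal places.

root-2 ≈ 1.41421.
Longer side = 3.72 × 1.41421 ≈ 5.2609 → 5.26 m.

5.26 m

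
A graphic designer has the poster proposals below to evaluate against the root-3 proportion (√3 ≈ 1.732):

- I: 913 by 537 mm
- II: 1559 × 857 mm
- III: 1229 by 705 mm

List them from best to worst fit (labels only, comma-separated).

I: 913/537 ≈ 1.700 → |1.700 − 1.732| = 0.032
II: 1559/857 ≈ 1.819 → |1.819 − 1.732| = 0.087
III: 1229/705 ≈ 1.743 → |1.743 − 1.732| = 0.011

III, I, II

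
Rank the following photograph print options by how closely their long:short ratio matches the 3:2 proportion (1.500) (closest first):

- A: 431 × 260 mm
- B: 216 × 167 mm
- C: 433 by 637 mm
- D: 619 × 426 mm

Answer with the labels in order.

A: 431/260 ≈ 1.658 → |1.658 − 1.500| = 0.158
B: 216/167 ≈ 1.293 → |1.293 − 1.500| = 0.207
C: 637/433 ≈ 1.471 → |1.471 − 1.500| = 0.029
D: 619/426 ≈ 1.453 → |1.453 − 1.500| = 0.047

C, D, A, B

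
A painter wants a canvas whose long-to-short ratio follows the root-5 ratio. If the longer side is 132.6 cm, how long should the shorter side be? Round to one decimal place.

root-5 ≈ 2.23607.
Shorter side = 132.6 ÷ 2.23607 ≈ 59.300 → 59.3 cm.

59.3 cm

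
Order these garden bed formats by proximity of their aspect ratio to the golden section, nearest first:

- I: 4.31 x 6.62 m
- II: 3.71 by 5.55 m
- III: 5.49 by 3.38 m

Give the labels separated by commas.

Ratios: I = 6.62 / 4.31 ≈ 1.536; II = 5.55 / 3.71 ≈ 1.496; III = 5.49 / 3.38 ≈ 1.624.
|Δ from 1.618|: I 0.082; II 0.122; III 0.006.

III, I, II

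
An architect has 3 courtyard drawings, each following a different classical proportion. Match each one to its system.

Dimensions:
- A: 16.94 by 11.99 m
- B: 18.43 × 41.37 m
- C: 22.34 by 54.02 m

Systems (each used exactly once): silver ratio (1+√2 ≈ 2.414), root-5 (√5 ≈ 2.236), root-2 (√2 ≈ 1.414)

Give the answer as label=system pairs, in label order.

A=root-2, B=root-5, C=silver ratio

A = 16.94/11.99 ≈ 1.413 → root-2 (1.414)
B = 41.37/18.43 ≈ 2.245 → root-5 (2.236)
C = 54.02/22.34 ≈ 2.418 → silver ratio (2.414)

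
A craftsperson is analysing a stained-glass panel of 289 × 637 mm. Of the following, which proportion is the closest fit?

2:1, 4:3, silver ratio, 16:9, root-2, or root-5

root-5

637/289 ≈ 2.204. Nearest candidates are root-5 (2.236, off by 0.032) and 2:1 (2.000, off by 0.204).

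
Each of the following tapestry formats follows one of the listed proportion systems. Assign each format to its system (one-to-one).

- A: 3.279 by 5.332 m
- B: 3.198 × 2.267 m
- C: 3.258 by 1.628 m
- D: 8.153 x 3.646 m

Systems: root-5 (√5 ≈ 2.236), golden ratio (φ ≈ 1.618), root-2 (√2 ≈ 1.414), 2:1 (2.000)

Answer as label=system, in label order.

A = 5.332/3.279 ≈ 1.626 → golden ratio (1.618)
B = 3.198/2.267 ≈ 1.411 → root-2 (1.414)
C = 3.258/1.628 ≈ 2.001 → 2:1 (2.000)
D = 8.153/3.646 ≈ 2.236 → root-5 (2.236)

A=golden ratio, B=root-2, C=2:1, D=root-5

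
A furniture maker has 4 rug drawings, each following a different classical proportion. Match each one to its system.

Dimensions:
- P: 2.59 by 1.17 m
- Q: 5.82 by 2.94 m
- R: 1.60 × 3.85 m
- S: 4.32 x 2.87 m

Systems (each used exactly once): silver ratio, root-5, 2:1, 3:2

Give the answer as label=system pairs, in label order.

P=root-5, Q=2:1, R=silver ratio, S=3:2

P = 2.59/1.17 ≈ 2.214 → root-5 (2.236)
Q = 5.82/2.94 ≈ 1.980 → 2:1 (2.000)
R = 3.85/1.60 ≈ 2.406 → silver ratio (2.414)
S = 4.32/2.87 ≈ 1.505 → 3:2 (1.500)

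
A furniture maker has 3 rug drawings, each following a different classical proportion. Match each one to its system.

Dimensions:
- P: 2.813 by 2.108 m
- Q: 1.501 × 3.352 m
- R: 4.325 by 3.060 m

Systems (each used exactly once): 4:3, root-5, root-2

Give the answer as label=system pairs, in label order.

P=4:3, Q=root-5, R=root-2

P = 2.813/2.108 ≈ 1.334 → 4:3 (1.333)
Q = 3.352/1.501 ≈ 2.233 → root-5 (2.236)
R = 4.325/3.060 ≈ 1.413 → root-2 (1.414)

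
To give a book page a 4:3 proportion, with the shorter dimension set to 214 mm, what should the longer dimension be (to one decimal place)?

4:3 ≈ 1.33333.
Longer side = 214 × 1.33333 ≈ 285.333 → 285.3 mm.

285.3 mm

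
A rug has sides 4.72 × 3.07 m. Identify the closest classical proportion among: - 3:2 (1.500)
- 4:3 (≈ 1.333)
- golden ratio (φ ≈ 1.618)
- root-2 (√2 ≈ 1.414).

3:2

4.72/3.07 ≈ 1.537. Nearest candidates are 3:2 (1.500, off by 0.037) and golden ratio (1.618, off by 0.081).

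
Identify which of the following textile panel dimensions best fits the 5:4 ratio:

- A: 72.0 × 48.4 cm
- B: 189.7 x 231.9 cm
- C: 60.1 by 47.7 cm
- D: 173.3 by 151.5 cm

Ratios (long/short): A ≈ 1.488; B ≈ 1.222; C ≈ 1.260; D ≈ 1.144.
5:4 ≈ 1.250; option C is nearest (Δ 0.010).

C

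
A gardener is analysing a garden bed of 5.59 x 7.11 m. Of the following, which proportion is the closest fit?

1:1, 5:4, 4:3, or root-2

5:4

7.11/5.59 ≈ 1.272. Nearest candidates are 5:4 (1.250, off by 0.022) and 4:3 (1.333, off by 0.061).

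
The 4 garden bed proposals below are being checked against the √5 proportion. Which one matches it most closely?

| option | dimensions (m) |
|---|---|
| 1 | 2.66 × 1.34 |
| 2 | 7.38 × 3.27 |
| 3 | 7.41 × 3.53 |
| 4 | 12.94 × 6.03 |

2

Target root-5 ≈ 2.236.
1: 1.985 (Δ0.251)  2: 2.257 (Δ0.021)  3: 2.099 (Δ0.137)  4: 2.146 (Δ0.090)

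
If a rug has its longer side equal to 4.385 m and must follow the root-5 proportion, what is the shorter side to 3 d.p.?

root-5 ≈ 2.23607.
Shorter side = 4.385 ÷ 2.23607 ≈ 1.96103 → 1.961 m.

1.961 m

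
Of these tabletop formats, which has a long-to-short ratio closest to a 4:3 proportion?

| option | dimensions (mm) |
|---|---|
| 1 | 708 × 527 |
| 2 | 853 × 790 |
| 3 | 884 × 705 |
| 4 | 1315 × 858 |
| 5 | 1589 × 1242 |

Target 4:3 ≈ 1.333.
1: 1.343 (Δ0.010)  2: 1.080 (Δ0.253)  3: 1.254 (Δ0.079)  4: 1.533 (Δ0.200)  5: 1.279 (Δ0.054)

1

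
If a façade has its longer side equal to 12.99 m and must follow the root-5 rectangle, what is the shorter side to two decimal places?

5.81 m

root-5 ≈ 2.23607.
Shorter side = 12.99 ÷ 2.23607 ≈ 5.8093 → 5.81 m.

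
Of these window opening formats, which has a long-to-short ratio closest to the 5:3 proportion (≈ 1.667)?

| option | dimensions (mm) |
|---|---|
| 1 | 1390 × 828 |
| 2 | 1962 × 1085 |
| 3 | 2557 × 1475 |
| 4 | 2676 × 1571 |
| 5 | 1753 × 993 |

Target 5:3 ≈ 1.667.
1: 1.679 (Δ0.012)  2: 1.808 (Δ0.141)  3: 1.734 (Δ0.067)  4: 1.703 (Δ0.036)  5: 1.765 (Δ0.098)

1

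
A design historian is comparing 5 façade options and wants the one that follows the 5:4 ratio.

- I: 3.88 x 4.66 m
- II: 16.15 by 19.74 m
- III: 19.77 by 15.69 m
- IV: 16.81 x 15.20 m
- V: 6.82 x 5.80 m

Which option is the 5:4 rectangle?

Target 5:4 ≈ 1.250.
I: 1.201 (Δ0.049)  II: 1.222 (Δ0.028)  III: 1.260 (Δ0.010)  IV: 1.106 (Δ0.144)  V: 1.176 (Δ0.074)

III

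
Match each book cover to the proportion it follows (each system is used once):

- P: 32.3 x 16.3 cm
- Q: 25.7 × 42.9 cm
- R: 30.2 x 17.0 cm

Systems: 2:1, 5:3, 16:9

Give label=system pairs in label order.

P=2:1, Q=5:3, R=16:9

Ratios: P ≈ 1.982; Q ≈ 1.669; R ≈ 1.776.
Targets: 2:1 ≈ 2.000; 5:3 ≈ 1.667; 16:9 ≈ 1.778.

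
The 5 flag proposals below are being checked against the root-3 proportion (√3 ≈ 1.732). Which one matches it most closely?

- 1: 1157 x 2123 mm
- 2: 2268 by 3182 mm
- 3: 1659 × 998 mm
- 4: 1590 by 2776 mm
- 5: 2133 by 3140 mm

Target root-3 ≈ 1.732.
1: 1.835 (Δ0.103)  2: 1.403 (Δ0.329)  3: 1.662 (Δ0.070)  4: 1.746 (Δ0.014)  5: 1.472 (Δ0.260)

4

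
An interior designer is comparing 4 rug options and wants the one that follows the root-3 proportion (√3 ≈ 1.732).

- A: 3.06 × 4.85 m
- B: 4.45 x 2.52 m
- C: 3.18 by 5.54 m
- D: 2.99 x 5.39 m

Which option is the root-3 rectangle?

Ratios (long/short): A ≈ 1.585; B ≈ 1.766; C ≈ 1.742; D ≈ 1.803.
root-3 ≈ 1.732; option C is nearest (Δ 0.010).

C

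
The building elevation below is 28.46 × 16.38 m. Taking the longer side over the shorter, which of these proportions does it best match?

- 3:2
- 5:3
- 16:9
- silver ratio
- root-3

root-3

28.46/16.38 ≈ 1.737. Nearest candidates are root-3 (1.732, off by 0.005) and 16:9 (1.778, off by 0.041).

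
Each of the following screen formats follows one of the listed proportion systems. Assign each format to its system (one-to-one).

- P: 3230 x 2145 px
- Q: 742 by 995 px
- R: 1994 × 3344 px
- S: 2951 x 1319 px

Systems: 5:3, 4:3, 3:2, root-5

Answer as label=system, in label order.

Ratios: P ≈ 1.506; Q ≈ 1.341; R ≈ 1.677; S ≈ 2.237.
Targets: 5:3 ≈ 1.667; 4:3 ≈ 1.333; 3:2 ≈ 1.500; root-5 ≈ 2.236.

P=3:2, Q=4:3, R=5:3, S=root-5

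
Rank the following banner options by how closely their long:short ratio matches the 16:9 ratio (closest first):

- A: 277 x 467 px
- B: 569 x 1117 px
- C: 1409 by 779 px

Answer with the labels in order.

A: 467/277 ≈ 1.686 → |1.686 − 1.778| = 0.092
B: 1117/569 ≈ 1.963 → |1.963 − 1.778| = 0.185
C: 1409/779 ≈ 1.809 → |1.809 − 1.778| = 0.031

C, A, B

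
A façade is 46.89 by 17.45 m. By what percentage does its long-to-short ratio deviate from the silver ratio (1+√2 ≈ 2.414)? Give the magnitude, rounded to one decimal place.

11.3%

Ratio = 46.89 / 17.45 ≈ 2.6871.
Ideal silver ratio ≈ 2.4142. |2.6871 − 2.4142| / 2.4142 ≈ 11.30% → 11.3%.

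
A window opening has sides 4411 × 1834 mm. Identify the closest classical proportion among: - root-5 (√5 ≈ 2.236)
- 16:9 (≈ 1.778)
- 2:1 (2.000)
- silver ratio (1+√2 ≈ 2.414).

silver ratio

Ratio = 4411 / 1834 ≈ 2.405.
Distances: root-5 2.236 (Δ 0.169); 16:9 1.778 (Δ 0.627); 2:1 2.000 (Δ 0.405); silver ratio 2.414 (Δ 0.009).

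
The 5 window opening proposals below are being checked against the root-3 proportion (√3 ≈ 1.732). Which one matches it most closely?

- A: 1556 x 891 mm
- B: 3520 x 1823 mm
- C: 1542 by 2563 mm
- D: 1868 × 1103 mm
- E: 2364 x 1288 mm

Target root-3 ≈ 1.732.
A: 1.746 (Δ0.014)  B: 1.931 (Δ0.199)  C: 1.662 (Δ0.070)  D: 1.694 (Δ0.038)  E: 1.835 (Δ0.103)

A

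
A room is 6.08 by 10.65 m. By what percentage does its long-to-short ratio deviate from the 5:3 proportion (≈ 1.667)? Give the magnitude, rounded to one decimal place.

Ratio = 10.65 / 6.08 ≈ 1.7516.
Ideal 5:3 ≈ 1.6667. |1.7516 − 1.6667| / 1.6667 ≈ 5.09% → 5.1%.

5.1%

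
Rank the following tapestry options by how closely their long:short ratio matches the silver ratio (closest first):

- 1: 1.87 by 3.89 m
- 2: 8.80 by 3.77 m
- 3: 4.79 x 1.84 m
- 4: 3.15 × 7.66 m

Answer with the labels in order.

1: 3.89/1.87 ≈ 2.080 → |2.080 − 2.414| = 0.334
2: 8.80/3.77 ≈ 2.334 → |2.334 − 2.414| = 0.080
3: 4.79/1.84 ≈ 2.603 → |2.603 − 2.414| = 0.189
4: 7.66/3.15 ≈ 2.432 → |2.432 − 2.414| = 0.018

4, 2, 3, 1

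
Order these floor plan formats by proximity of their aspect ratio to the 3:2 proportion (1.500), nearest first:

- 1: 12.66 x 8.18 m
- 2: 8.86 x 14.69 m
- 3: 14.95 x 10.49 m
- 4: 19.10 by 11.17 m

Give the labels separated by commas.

1, 3, 2, 4

1: 12.66/8.18 ≈ 1.548 → |1.548 − 1.500| = 0.048
2: 14.69/8.86 ≈ 1.658 → |1.658 − 1.500| = 0.158
3: 14.95/10.49 ≈ 1.425 → |1.425 − 1.500| = 0.075
4: 19.10/11.17 ≈ 1.710 → |1.710 − 1.500| = 0.210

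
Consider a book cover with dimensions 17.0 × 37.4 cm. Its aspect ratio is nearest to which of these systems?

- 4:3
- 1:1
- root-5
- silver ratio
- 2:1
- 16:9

root-5

Ratio = 37.4 / 17.0 ≈ 2.200.
Distances: 4:3 1.333 (Δ 0.867); 1:1 1.000 (Δ 1.200); root-5 2.236 (Δ 0.036); silver ratio 2.414 (Δ 0.214); 2:1 2.000 (Δ 0.200); 16:9 1.778 (Δ 0.422).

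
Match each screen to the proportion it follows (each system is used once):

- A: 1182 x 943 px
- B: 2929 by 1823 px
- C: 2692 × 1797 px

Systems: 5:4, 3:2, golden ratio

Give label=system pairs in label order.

A=5:4, B=golden ratio, C=3:2

Ratios: A ≈ 1.253; B ≈ 1.607; C ≈ 1.498.
Targets: 5:4 ≈ 1.250; 3:2 ≈ 1.500; golden ratio ≈ 1.618.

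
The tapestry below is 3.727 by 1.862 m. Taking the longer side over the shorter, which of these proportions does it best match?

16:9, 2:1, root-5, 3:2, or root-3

2:1

Ratio = 3.727 / 1.862 ≈ 2.002.
Distances: 16:9 1.778 (Δ 0.224); 2:1 2.000 (Δ 0.002); root-5 2.236 (Δ 0.234); 3:2 1.500 (Δ 0.502); root-3 1.732 (Δ 0.270).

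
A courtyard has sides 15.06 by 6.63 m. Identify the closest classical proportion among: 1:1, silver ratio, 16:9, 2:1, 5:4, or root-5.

root-5

Ratio = 15.06 / 6.63 ≈ 2.271.
Distances: 1:1 1.000 (Δ 1.271); silver ratio 2.414 (Δ 0.143); 16:9 1.778 (Δ 0.493); 2:1 2.000 (Δ 0.271); 5:4 1.250 (Δ 1.021); root-5 2.236 (Δ 0.035).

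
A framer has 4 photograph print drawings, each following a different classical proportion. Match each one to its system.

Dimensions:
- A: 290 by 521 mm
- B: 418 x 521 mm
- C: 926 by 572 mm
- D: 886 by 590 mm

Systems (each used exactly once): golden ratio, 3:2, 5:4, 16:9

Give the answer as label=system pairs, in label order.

A=16:9, B=5:4, C=golden ratio, D=3:2

Ratios: A ≈ 1.797; B ≈ 1.246; C ≈ 1.619; D ≈ 1.502.
Targets: golden ratio ≈ 1.618; 3:2 ≈ 1.500; 5:4 ≈ 1.250; 16:9 ≈ 1.778.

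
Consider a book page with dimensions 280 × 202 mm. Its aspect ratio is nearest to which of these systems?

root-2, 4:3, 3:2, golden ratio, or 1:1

Ratio = 280 / 202 ≈ 1.386.
Distances: root-2 1.414 (Δ 0.028); 4:3 1.333 (Δ 0.053); 3:2 1.500 (Δ 0.114); golden ratio 1.618 (Δ 0.232); 1:1 1.000 (Δ 0.386).

root-2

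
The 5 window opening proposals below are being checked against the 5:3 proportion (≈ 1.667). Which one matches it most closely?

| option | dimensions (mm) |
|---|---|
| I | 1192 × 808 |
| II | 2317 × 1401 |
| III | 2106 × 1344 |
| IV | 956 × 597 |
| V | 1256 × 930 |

II

Ratios (long/short): I ≈ 1.475; II ≈ 1.654; III ≈ 1.567; IV ≈ 1.601; V ≈ 1.351.
5:3 ≈ 1.667; option II is nearest (Δ 0.013).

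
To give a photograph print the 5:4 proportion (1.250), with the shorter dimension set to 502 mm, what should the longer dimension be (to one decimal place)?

5:4 = 1.25000.
Longer side = 502 × 1.25000 ≈ 627.500 → 627.5 mm.

627.5 mm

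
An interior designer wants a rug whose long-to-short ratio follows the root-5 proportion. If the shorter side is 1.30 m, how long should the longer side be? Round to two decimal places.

root-5 ≈ 2.23607.
Longer side = 1.30 × 2.23607 ≈ 2.9069 → 2.91 m.

2.91 m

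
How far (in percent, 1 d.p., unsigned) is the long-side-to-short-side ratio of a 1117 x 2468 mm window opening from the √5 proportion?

Ratio = 2468 / 1117 ≈ 2.2095.
Ideal root-5 ≈ 2.2361. |2.2095 − 2.2361| / 2.2361 ≈ 1.19% → 1.2%.

1.2%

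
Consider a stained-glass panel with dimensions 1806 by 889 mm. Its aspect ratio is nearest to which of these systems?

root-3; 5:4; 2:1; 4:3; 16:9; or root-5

Ratio = 1806 / 889 ≈ 2.031.
Distances: root-3 1.732 (Δ 0.299); 5:4 1.250 (Δ 0.781); 2:1 2.000 (Δ 0.031); 4:3 1.333 (Δ 0.698); 16:9 1.778 (Δ 0.253); root-5 2.236 (Δ 0.205).

2:1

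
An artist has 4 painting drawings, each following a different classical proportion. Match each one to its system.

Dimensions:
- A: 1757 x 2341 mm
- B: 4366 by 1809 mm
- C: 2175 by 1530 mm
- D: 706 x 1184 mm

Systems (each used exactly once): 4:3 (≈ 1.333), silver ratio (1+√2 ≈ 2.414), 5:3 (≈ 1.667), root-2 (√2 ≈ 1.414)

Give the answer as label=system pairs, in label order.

Ratios: A ≈ 1.332; B ≈ 2.413; C ≈ 1.422; D ≈ 1.677.
Targets: 4:3 ≈ 1.333; silver ratio ≈ 2.414; 5:3 ≈ 1.667; root-2 ≈ 1.414.

A=4:3, B=silver ratio, C=root-2, D=5:3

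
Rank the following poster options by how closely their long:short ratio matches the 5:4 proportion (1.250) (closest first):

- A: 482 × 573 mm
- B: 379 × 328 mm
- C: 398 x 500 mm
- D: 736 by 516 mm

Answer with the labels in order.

C, A, B, D

Ratios: A = 573 / 482 ≈ 1.189; B = 379 / 328 ≈ 1.155; C = 500 / 398 ≈ 1.256; D = 736 / 516 ≈ 1.426.
|Δ from 1.250|: A 0.061; B 0.095; C 0.006; D 0.176.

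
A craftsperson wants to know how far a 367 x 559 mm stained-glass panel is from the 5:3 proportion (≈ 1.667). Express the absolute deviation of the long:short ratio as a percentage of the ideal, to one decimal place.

Ratio = 559 / 367 ≈ 1.5232.
Ideal 5:3 ≈ 1.6667. |1.5232 − 1.6667| / 1.6667 ≈ 8.61% → 8.6%.

8.6%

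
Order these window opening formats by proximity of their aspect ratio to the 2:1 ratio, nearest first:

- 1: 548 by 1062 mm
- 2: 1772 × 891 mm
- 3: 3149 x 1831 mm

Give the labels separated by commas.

2, 1, 3

1: 1062/548 ≈ 1.938 → |1.938 − 2.000| = 0.062
2: 1772/891 ≈ 1.989 → |1.989 − 2.000| = 0.011
3: 3149/1831 ≈ 1.720 → |1.720 − 2.000| = 0.280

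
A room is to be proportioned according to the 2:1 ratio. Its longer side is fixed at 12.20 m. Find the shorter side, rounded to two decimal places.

6.10 m

2:1 = 2.00000.
Shorter side = 12.20 ÷ 2.00000 ≈ 6.1000 → 6.10 m.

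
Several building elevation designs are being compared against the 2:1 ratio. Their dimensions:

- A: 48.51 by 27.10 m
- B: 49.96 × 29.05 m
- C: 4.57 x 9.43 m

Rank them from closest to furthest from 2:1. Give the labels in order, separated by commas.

A: 48.51/27.10 ≈ 1.790 → |1.790 − 2.000| = 0.210
B: 49.96/29.05 ≈ 1.720 → |1.720 − 2.000| = 0.280
C: 9.43/4.57 ≈ 2.063 → |2.063 − 2.000| = 0.063

C, A, B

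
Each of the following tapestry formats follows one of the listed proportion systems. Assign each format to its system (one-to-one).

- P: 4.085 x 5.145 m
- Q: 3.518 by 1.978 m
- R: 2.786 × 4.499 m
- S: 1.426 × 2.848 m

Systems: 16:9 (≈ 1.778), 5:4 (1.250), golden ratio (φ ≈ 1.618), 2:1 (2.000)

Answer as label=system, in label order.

Ratios: P ≈ 1.259; Q ≈ 1.779; R ≈ 1.615; S ≈ 1.997.
Targets: 16:9 ≈ 1.778; 5:4 ≈ 1.250; golden ratio ≈ 1.618; 2:1 ≈ 2.000.

P=5:4, Q=16:9, R=golden ratio, S=2:1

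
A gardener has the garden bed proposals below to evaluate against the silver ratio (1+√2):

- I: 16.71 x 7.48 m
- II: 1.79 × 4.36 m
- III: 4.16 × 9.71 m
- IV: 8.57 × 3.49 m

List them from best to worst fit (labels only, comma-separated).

I: 16.71/7.48 ≈ 2.234 → |2.234 − 2.414| = 0.180
II: 4.36/1.79 ≈ 2.436 → |2.436 − 2.414| = 0.022
III: 9.71/4.16 ≈ 2.334 → |2.334 − 2.414| = 0.080
IV: 8.57/3.49 ≈ 2.456 → |2.456 − 2.414| = 0.042

II, IV, III, I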